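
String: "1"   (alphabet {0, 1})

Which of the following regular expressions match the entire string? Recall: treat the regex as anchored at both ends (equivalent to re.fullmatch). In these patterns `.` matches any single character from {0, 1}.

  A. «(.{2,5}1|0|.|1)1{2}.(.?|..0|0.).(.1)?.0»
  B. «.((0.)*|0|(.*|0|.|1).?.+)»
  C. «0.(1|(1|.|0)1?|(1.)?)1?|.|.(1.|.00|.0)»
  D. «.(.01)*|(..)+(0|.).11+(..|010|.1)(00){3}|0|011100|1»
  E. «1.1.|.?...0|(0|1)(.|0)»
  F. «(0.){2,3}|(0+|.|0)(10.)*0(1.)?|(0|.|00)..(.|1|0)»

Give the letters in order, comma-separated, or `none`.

A → no match — must end with "0"
B → match
C → match
D → match
E → no match
F → no match

B, C, D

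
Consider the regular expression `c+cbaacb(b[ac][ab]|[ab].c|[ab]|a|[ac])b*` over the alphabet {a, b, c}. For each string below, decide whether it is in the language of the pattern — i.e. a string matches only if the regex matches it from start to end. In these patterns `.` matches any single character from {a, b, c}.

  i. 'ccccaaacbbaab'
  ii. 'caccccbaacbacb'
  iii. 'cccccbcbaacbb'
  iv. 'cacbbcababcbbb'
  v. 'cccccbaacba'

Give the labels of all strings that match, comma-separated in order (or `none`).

v

i → no match
ii → no match
iii → no match
iv → no match
v. 'cccccbaacba' → match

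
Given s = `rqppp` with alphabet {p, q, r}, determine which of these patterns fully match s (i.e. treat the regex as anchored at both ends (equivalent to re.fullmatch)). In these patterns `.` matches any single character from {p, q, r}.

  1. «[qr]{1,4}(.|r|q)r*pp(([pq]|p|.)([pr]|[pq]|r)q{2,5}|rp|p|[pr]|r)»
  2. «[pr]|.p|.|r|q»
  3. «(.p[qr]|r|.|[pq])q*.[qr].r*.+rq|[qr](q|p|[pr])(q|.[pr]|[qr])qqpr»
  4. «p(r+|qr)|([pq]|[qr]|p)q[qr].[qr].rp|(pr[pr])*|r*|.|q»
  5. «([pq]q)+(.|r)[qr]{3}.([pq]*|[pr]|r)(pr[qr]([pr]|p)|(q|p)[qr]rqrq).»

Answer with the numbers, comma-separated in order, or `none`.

1

1 → match
2 → no match
3 → no match
4 → no match
5 → no match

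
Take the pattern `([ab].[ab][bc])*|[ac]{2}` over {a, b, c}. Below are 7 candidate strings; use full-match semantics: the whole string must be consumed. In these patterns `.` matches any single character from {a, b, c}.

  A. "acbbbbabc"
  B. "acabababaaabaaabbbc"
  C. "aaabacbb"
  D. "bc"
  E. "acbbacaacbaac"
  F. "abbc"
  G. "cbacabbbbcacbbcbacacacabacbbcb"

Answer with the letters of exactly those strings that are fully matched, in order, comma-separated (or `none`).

A → no match
B → no match
C → match
D → no match
E → no match
F → match
G → no match

C, F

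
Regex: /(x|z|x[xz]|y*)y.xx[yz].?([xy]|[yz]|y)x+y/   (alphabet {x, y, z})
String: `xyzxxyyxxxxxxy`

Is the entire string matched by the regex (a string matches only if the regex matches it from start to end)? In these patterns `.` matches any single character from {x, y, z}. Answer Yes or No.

Yes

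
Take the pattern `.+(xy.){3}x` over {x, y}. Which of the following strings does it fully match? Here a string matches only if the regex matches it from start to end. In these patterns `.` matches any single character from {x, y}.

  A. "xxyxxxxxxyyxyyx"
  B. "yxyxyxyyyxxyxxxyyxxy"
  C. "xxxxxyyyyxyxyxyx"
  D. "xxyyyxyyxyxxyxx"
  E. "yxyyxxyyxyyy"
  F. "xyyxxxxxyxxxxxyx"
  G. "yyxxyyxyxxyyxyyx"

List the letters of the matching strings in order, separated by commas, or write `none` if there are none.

D, G

A → no match
B → no match — must end with "x"
C → no match
D → match
E → no match — must end with "x"
F → no match
G → match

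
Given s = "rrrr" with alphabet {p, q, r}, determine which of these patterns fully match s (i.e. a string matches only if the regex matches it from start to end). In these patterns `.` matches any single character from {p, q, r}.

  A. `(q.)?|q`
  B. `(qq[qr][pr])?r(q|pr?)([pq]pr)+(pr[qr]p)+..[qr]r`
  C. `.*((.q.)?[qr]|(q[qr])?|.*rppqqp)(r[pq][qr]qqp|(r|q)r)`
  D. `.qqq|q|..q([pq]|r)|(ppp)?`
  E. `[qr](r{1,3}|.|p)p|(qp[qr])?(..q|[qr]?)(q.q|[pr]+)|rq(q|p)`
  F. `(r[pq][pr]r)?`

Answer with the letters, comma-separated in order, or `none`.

A → no match
B → no match
C → match
D → no match
E → match
F → no match

C, E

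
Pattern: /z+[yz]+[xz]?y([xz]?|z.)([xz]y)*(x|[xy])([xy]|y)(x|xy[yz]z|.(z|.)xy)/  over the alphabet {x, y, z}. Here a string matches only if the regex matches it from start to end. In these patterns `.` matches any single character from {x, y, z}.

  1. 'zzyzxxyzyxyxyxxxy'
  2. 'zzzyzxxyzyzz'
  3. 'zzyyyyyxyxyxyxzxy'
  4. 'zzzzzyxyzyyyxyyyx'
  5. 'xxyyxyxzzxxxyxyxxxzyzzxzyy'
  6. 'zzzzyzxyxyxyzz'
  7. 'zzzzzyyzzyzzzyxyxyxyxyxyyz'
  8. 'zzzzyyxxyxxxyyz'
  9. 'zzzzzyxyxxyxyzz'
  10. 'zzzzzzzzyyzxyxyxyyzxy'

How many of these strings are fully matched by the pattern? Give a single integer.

7

1 → match
2 → no match
3 → match
4 → no match
5 → no match — must start with 'z'
6 → match
7 → match
8 → match
9 → match
10 → match
Total matched: 7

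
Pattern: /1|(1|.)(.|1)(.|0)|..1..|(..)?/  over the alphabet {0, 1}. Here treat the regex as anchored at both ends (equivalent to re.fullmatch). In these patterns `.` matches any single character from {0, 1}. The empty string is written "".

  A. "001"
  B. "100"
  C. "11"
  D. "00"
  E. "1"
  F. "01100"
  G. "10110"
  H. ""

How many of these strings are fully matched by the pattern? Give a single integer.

8

A → match
B → match
C → match
D → match
E → match
F → match
G → match
H → match
Total matched: 8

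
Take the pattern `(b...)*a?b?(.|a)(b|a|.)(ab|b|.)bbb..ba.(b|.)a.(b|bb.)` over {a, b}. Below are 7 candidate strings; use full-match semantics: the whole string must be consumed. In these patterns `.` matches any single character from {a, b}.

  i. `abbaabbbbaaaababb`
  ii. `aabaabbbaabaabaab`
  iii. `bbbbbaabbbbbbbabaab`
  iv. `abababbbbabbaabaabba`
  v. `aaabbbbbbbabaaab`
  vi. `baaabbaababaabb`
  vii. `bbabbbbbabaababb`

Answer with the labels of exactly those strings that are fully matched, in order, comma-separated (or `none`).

iv, v, vii

i → no match
ii → no match
iii → no match
iv → match
v → match
vi → no match
vii → match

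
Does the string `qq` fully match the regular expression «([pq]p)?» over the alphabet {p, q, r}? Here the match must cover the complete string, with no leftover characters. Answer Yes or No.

No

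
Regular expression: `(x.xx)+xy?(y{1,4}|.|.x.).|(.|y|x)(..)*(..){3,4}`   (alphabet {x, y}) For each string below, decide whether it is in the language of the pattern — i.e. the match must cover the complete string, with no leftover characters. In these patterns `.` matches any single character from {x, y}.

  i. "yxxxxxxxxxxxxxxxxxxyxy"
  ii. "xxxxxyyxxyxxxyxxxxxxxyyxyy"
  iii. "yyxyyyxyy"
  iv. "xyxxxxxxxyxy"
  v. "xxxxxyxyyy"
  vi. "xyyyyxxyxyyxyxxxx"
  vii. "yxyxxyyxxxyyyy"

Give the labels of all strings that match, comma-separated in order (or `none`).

iii, iv, vi

i → no match
ii → no match
iii → match
iv → match
v → no match
vi → match
vii → no match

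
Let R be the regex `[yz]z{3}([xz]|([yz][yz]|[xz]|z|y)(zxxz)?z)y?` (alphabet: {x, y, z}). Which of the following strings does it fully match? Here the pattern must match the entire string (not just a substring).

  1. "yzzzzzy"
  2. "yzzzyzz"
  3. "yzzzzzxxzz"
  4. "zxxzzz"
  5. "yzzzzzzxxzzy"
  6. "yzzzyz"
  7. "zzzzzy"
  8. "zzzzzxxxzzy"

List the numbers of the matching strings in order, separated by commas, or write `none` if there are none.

1 → match
2 → match
3 → match
4 → no match
5 → match
6 → match
7 → match
8 → no match

1, 2, 3, 5, 6, 7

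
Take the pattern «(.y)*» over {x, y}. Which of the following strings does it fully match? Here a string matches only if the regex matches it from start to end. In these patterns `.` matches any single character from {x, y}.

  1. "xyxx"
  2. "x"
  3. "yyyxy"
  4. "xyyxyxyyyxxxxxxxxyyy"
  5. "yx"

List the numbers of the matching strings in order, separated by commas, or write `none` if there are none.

1 → no match
2 → no match
3 → no match
4 → no match
5 → no match

none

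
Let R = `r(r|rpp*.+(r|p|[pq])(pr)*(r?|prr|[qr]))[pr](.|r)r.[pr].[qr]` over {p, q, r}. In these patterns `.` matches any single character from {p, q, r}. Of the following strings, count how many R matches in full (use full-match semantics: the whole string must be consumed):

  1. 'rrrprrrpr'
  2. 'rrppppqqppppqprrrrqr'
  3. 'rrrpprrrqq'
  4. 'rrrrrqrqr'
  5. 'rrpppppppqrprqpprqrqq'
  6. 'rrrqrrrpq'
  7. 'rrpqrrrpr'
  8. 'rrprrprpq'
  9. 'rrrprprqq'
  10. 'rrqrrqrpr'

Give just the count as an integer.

8

1 → match
2 → match
3 → no match
4 → match
5 → match
6 → match
7 → match
8 → match
9 → match
10 → no match
Total matched: 8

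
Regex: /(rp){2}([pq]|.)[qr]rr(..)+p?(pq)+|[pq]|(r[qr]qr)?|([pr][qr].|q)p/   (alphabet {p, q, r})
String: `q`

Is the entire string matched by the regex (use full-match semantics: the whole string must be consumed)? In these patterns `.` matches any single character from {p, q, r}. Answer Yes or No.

Yes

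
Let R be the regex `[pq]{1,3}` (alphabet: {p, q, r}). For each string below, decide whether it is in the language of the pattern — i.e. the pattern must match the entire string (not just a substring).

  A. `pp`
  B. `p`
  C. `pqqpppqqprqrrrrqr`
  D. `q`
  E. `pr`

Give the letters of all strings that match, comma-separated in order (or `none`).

A, B, D

A → match
B → match
C → no match
D → match
E → no match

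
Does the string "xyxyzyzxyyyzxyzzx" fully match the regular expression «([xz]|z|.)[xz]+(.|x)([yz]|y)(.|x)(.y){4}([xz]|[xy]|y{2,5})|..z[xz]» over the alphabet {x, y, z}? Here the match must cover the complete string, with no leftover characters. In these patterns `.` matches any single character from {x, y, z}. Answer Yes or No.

No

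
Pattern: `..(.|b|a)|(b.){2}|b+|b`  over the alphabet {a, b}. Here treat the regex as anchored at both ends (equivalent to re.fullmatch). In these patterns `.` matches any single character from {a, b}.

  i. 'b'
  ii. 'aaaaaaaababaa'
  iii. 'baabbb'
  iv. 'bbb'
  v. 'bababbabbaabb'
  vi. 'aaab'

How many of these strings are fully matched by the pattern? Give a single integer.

i → match
ii → no match
iii → no match
iv → match
v → no match
vi → no match
Total matched: 2

2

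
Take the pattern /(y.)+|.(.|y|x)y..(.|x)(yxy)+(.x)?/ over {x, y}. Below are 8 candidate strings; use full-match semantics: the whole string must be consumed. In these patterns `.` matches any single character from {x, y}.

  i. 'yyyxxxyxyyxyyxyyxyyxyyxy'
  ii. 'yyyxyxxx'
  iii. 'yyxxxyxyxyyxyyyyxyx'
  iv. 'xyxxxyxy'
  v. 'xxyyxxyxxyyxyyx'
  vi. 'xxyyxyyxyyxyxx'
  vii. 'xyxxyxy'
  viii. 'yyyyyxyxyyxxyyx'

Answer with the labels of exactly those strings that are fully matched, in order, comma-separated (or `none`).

i → match
ii → no match
iii → no match
iv → no match
v → no match
vi → match
vii → no match
viii → no match

i, vi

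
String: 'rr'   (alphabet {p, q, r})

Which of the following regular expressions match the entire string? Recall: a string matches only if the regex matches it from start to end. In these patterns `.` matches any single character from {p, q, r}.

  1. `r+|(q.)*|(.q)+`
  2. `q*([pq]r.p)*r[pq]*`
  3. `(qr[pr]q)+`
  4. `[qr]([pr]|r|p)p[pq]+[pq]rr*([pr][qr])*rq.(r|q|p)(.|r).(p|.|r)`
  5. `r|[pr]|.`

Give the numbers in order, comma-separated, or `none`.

1

1 → match
2 → no match
3 → no match — must start with 'qr'
4 → no match
5 → no match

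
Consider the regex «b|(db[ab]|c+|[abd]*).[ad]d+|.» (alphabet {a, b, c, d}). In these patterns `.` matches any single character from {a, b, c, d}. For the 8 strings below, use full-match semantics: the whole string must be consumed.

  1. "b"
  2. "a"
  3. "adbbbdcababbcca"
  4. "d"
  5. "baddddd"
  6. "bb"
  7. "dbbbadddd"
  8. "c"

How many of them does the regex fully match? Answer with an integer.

6

1 → match
2 → match
3 → no match
4 → match
5 → match
6 → no match
7 → match
8 → match
Total matched: 6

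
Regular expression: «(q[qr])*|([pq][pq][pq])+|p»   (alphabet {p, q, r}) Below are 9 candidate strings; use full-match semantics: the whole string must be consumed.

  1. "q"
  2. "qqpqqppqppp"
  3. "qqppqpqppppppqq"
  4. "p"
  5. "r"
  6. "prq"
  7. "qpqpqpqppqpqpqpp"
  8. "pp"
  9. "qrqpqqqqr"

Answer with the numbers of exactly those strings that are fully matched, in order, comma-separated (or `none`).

1 → no match
2 → no match
3 → match
4 → match
5 → no match
6 → no match
7 → no match
8 → no match
9 → no match

3, 4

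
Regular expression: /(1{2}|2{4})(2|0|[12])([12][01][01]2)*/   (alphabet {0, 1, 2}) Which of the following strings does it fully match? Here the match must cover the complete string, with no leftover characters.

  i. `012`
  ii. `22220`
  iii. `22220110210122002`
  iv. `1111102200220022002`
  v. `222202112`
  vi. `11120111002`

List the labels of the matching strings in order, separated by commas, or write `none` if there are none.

i → no match
ii → match
iii → match
iv → match
v → match
vi → no match

ii, iii, iv, v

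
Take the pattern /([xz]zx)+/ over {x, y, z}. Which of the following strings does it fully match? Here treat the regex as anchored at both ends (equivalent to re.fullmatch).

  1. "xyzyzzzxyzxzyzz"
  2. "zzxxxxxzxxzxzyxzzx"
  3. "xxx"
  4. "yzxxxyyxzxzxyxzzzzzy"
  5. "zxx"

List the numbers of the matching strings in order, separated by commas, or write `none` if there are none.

none

1 → no match — must end with "zx"
2 → no match
3 → no match — must end with "zx"
4 → no match — must end with "zx"
5 → no match — must end with "zx"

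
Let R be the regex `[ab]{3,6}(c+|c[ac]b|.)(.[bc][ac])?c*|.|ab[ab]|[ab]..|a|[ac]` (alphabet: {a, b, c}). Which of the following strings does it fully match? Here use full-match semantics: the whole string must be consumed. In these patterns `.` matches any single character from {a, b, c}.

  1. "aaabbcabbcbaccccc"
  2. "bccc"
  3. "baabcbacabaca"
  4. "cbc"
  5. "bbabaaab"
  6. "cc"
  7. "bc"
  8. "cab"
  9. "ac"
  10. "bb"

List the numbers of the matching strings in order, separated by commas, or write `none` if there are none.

1 → no match
2 → no match
3 → no match
4 → no match
5 → no match
6 → no match
7 → no match
8 → no match
9 → no match
10 → no match

none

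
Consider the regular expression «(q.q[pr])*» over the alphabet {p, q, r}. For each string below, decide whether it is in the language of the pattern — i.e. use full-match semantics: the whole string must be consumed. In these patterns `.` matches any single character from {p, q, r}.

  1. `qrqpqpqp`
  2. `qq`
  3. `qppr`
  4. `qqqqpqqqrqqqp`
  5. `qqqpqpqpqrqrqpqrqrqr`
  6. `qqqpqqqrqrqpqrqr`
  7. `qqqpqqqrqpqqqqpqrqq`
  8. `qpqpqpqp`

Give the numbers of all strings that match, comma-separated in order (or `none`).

1. `qrqpqpqp` → match
2. `qq` → no match
3. `qppr` → no match
4 → no match
5 → match
6 → match
7 → no match
8. `qpqpqpqp` → match

1, 5, 6, 8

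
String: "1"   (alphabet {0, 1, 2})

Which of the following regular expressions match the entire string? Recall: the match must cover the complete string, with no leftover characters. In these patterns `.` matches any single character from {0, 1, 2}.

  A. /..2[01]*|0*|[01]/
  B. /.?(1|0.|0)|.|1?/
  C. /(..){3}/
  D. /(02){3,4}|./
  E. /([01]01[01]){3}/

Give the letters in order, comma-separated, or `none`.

A → match
B → match
C → no match
D → match
E → no match

A, B, D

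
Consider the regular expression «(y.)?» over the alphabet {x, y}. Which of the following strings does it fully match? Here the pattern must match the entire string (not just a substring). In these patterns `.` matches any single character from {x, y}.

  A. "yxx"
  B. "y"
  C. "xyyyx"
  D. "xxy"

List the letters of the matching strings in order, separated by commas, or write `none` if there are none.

none

A → no match
B → no match
C → no match
D → no match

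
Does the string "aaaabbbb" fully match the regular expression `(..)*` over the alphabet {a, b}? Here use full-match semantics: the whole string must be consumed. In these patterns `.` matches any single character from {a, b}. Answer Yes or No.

Yes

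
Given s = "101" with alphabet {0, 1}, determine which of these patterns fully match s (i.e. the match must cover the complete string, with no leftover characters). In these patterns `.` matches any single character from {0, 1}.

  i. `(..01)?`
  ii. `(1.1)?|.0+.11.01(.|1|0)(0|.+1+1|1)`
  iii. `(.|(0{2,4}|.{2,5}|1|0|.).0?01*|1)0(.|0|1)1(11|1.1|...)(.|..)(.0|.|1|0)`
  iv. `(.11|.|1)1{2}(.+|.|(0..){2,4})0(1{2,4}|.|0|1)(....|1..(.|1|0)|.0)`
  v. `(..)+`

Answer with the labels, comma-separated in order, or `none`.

ii

i → no match
ii → match
iii → no match
iv → no match
v → no match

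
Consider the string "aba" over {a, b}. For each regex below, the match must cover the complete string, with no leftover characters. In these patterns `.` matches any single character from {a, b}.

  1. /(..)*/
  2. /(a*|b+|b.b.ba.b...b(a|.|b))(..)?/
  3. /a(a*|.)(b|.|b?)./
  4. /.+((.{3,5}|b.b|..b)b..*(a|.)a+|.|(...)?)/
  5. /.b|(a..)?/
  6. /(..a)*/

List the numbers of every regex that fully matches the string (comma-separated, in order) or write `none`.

1 → no match
2 → match
3 → match
4 → match
5 → match
6 → match

2, 3, 4, 5, 6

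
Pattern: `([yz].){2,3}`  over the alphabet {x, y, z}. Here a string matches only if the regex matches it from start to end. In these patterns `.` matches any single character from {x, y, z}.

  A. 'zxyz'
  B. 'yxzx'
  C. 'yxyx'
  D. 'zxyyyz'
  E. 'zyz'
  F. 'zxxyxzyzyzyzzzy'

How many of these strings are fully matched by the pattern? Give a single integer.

A. 'zxyz' → match
B. 'yxzx' → match
C. 'yxyx' → match
D. 'zxyyyz' → match
E. 'zyz' → no match
F → no match
Total matched: 4

4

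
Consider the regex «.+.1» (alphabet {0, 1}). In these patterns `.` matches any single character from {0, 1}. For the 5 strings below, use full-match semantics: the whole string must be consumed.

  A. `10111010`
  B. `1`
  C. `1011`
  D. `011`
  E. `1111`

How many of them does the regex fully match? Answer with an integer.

A → no match — must end with `1`
B → no match
C → match
D → match
E → match
Total matched: 3

3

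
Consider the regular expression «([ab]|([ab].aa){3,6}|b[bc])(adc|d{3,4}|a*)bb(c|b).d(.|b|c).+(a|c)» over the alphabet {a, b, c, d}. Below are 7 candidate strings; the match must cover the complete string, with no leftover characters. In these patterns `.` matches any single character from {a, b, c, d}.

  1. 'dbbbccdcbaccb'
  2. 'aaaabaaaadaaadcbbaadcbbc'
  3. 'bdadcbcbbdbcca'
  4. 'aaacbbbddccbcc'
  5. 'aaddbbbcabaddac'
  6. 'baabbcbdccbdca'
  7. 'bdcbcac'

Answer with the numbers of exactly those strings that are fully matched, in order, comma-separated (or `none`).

1 → no match
2 → no match
3 → no match
4 → no match
5 → no match
6 → match
7 → no match

6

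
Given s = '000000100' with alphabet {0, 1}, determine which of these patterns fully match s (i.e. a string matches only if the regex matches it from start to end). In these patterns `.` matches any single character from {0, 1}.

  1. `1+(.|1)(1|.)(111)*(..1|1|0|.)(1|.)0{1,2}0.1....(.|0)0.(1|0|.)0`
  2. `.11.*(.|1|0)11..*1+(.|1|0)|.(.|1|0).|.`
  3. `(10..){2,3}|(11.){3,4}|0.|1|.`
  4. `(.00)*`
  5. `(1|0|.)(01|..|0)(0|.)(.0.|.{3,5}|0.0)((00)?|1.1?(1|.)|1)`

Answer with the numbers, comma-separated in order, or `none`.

4, 5

1 → no match — must start with '1'
2 → no match
3 → no match
4 → match
5 → match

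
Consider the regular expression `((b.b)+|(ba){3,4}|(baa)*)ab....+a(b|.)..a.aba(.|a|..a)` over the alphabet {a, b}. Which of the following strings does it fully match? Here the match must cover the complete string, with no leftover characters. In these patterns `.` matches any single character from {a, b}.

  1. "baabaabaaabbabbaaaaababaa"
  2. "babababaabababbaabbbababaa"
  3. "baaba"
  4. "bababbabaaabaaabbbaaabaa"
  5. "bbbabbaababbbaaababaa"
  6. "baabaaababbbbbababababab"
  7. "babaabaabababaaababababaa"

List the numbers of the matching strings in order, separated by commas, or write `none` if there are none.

1, 2, 4, 5, 6

1 → match
2 → match
3 → no match
4 → match
5 → match
6 → match
7 → no match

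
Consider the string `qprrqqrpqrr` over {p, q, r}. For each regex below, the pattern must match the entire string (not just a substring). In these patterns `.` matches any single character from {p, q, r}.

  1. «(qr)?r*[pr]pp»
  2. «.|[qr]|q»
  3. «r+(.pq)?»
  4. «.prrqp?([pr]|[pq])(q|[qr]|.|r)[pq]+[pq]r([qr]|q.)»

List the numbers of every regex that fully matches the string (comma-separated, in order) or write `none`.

4

1 → no match — must end with `pp`
2 → no match
3 → no match — must start with `r`
4 → match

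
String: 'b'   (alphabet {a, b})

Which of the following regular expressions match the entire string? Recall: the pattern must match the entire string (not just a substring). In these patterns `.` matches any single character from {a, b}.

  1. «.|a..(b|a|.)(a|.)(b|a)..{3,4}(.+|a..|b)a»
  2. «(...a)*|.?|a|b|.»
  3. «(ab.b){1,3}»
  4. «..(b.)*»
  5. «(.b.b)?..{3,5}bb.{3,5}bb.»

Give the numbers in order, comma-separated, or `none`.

1 → match
2 → match
3 → no match — must start with 'ab'
4 → no match
5 → no match

1, 2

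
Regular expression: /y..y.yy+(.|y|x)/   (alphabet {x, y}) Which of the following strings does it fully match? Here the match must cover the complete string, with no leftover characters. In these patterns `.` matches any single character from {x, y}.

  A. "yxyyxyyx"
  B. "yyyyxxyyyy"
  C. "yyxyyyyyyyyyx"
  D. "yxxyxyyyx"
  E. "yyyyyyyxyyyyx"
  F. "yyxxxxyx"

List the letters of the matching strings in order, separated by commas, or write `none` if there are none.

A, C, D

A → match
B → no match
C → match
D → match
E → no match
F → no match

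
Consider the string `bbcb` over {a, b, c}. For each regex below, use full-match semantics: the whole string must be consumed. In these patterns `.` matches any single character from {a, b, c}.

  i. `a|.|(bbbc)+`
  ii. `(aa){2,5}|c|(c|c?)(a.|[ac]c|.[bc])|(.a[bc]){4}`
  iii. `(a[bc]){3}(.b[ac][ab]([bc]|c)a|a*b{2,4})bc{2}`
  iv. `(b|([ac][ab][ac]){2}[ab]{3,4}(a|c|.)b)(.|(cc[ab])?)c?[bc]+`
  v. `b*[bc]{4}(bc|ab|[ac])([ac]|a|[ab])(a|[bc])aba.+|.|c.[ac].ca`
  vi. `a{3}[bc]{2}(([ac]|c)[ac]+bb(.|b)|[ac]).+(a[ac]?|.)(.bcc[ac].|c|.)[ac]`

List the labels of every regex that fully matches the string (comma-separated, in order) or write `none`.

iv

i → no match
ii → no match
iii → no match — must start with `a`
iv → match
v → no match
vi → no match — must start with `a`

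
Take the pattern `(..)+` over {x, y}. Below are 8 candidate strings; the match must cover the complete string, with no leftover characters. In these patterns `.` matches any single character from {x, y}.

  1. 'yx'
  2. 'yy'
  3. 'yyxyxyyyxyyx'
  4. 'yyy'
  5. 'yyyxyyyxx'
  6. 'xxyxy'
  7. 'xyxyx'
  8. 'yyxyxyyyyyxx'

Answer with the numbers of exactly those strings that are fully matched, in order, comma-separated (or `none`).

1 → match
2 → match
3 → match
4 → no match
5 → no match
6 → no match
7 → no match
8 → match

1, 2, 3, 8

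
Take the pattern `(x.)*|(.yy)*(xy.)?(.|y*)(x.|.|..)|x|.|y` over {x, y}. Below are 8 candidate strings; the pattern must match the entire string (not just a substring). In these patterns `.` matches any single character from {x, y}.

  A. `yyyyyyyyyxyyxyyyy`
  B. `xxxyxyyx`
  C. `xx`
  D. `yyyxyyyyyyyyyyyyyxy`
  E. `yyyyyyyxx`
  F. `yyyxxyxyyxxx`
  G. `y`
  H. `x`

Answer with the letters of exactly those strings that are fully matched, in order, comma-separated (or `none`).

A, C, D, E, G, H

A → match
B. `xxxyxyyx` → no match
C. `xx` → match
D → match
E. `yyyyyyyxx` → match
F. `yyyxxyxyyxxx` → no match
G. `y` → match
H. `x` → match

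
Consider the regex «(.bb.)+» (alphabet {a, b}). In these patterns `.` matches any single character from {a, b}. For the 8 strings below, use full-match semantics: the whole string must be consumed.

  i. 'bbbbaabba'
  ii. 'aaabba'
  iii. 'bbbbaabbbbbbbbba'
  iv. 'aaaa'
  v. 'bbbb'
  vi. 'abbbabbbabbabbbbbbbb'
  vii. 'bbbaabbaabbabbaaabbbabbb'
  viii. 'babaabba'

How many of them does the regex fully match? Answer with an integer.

2

i. 'bbbbaabba' → no match
ii. 'aaabba' → no match
iii → no match
iv. 'aaaa' → no match
v. 'bbbb' → match
vi → match
vii → no match
viii. 'babaabba' → no match
Total matched: 2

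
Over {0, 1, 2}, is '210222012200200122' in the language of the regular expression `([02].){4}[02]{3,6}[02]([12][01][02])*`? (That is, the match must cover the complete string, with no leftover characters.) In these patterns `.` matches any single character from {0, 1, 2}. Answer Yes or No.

No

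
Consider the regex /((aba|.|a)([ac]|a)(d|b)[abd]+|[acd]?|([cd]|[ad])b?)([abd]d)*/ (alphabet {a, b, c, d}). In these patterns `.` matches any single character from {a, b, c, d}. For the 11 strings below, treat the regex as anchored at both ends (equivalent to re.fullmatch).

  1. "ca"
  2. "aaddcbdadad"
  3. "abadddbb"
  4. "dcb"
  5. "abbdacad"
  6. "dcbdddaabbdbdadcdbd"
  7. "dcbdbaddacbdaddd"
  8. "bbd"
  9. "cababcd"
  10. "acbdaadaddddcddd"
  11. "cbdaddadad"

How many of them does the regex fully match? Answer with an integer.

0

1 → no match
2 → no match
3 → no match
4 → no match
5 → no match
6 → no match
7 → no match
8 → no match
9 → no match
10 → no match
11 → no match
Total matched: 0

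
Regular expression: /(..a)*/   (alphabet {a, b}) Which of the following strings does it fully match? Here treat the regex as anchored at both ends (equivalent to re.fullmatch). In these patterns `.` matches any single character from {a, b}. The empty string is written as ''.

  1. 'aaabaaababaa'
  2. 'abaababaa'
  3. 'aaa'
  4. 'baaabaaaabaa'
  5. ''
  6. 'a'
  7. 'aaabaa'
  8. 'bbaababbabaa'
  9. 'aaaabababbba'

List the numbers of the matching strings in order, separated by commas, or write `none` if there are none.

1 → match
2 → match
3 → match
4 → match
5 → match
6 → no match
7 → match
8 → match
9 → no match

1, 2, 3, 4, 5, 7, 8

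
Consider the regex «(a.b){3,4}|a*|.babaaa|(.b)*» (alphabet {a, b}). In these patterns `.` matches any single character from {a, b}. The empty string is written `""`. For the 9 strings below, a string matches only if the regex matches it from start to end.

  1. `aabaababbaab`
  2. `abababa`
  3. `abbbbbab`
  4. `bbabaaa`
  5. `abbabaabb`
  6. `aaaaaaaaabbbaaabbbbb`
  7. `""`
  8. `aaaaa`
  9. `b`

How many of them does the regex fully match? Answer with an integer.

1. `aabaababbaab` → match
2. `abababa` → no match
3. `abbbbbab` → match
4. `bbabaaa` → match
5. `abbabaabb` → no match
6 → no match
7. `""` → match
8. `aaaaa` → match
9. `b` → no match
Total matched: 5

5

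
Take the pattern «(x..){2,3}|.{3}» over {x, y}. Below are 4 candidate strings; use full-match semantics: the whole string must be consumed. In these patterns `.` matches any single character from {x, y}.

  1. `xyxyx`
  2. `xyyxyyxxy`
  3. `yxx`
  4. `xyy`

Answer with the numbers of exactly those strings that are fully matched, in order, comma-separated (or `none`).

2, 3, 4

1. `xyxyx` → no match
2. `xyyxyyxxy` → match
3. `yxx` → match
4. `xyy` → match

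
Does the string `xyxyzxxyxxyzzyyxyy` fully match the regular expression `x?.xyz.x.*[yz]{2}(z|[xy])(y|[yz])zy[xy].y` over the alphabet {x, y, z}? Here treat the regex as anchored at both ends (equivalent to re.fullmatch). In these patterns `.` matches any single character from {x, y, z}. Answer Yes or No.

No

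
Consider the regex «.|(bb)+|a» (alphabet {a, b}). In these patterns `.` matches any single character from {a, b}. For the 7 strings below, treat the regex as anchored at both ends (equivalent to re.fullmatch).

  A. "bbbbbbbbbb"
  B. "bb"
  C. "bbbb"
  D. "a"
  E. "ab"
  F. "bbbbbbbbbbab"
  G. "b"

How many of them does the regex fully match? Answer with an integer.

A → match
B → match
C → match
D → match
E → no match
F → no match
G → match
Total matched: 5

5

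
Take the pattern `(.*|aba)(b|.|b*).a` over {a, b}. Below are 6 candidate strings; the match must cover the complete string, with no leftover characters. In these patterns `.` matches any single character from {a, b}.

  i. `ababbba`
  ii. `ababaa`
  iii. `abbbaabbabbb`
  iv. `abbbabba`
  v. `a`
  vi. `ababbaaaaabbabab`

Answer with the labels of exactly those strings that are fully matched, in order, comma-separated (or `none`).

i → match
ii → match
iii → no match — must end with `a`
iv → match
v → no match
vi → no match — must end with `a`

i, ii, iv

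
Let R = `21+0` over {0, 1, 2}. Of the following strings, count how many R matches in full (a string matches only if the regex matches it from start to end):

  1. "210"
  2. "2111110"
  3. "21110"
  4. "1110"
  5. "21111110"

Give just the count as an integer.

1 → match
2 → match
3 → match
4 → no match — must start with "21"
5 → match
Total matched: 4

4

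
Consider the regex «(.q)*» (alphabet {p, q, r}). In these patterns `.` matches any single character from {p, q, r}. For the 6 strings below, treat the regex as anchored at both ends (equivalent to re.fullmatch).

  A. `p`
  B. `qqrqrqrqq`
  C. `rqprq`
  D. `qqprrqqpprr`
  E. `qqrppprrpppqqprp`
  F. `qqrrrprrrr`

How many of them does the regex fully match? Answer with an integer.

A. `p` → no match
B. `qqrqrqrqq` → no match
C. `rqprq` → no match
D. `qqprrqqpprr` → no match
E → no match
F. `qqrrrprrrr` → no match
Total matched: 0

0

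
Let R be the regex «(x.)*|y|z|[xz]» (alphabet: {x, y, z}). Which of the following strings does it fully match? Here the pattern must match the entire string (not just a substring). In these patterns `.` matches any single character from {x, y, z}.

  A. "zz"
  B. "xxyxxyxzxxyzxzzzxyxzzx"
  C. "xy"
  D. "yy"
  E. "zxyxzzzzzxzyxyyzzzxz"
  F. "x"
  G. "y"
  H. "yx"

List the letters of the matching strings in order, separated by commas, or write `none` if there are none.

A → no match
B → no match
C → match
D → no match
E → no match
F → match
G → match
H → no match

C, F, G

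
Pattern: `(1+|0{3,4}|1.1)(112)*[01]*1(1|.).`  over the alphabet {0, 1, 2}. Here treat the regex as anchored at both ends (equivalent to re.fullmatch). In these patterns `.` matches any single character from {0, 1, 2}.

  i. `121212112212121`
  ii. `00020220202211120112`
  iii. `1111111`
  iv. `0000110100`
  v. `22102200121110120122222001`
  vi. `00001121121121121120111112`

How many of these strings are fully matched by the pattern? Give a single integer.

3

i → no match
ii → no match
iii → match
iv → match
v → no match
vi → match
Total matched: 3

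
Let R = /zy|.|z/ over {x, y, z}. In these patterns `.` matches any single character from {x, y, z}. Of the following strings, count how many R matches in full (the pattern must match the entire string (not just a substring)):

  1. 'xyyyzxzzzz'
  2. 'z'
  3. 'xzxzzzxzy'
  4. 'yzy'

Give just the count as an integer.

1

1. 'xyyyzxzzzz' → no match
2. 'z' → match
3. 'xzxzzzxzy' → no match
4. 'yzy' → no match
Total matched: 1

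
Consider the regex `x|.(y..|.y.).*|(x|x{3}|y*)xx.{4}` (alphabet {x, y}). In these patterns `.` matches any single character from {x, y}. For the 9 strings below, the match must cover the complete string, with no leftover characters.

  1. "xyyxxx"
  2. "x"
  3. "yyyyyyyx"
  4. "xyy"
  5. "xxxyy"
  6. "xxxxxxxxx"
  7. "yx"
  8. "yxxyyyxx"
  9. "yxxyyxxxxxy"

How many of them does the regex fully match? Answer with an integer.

1 → match
2 → match
3 → match
4 → no match
5 → no match
6 → match
7 → no match
8 → no match
9 → no match
Total matched: 4

4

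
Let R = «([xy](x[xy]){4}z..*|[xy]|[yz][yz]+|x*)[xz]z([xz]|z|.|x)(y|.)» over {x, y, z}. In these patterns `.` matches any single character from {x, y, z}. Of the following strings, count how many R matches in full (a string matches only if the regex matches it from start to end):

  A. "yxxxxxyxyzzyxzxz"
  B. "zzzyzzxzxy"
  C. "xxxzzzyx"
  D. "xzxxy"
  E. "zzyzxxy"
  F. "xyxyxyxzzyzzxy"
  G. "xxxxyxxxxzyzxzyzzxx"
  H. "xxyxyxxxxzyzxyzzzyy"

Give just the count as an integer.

4

A → match
B. "zzzyzzxzxy" → match
C. "xxxzzzyx" → no match
D. "xzxxy" → no match
E. "zzyzxxy" → no match
F → no match
G → match
H → match
Total matched: 4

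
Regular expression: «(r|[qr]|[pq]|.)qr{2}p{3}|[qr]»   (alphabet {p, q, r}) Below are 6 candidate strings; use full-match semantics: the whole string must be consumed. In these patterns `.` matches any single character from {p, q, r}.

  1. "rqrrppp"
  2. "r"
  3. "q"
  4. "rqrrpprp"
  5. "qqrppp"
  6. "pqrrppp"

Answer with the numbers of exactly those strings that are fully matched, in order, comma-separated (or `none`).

1 → match
2 → match
3 → match
4 → no match
5 → no match
6 → match

1, 2, 3, 6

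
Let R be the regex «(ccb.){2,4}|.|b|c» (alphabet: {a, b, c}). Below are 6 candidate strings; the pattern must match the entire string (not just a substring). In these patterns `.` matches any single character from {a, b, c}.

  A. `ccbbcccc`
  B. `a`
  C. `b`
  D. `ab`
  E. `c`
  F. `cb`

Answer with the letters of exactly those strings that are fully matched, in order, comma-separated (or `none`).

A → no match
B → match
C → match
D → no match
E → match
F → no match

B, C, E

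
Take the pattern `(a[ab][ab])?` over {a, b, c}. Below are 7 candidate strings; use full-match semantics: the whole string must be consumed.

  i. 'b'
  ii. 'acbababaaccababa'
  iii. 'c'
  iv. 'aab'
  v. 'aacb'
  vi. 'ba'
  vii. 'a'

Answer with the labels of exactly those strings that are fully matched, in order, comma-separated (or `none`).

iv

i → no match
ii → no match
iii → no match
iv → match
v → no match
vi → no match
vii → no match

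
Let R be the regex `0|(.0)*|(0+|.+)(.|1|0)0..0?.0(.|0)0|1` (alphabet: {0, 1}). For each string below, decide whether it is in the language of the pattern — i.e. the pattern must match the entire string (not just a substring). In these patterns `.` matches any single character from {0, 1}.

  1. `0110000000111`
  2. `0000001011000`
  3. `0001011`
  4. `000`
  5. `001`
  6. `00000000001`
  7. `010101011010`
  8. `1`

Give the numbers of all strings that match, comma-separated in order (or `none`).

8

1 → no match
2 → no match
3 → no match
4 → no match
5 → no match
6 → no match
7 → no match
8 → match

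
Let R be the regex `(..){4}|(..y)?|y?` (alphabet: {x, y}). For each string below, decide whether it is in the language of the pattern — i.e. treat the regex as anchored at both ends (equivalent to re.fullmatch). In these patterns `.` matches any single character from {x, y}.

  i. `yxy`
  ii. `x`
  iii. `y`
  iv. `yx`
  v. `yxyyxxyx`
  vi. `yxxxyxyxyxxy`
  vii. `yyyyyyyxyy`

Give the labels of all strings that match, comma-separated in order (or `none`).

i → match
ii → no match
iii → match
iv → no match
v → match
vi → no match
vii → no match

i, iii, v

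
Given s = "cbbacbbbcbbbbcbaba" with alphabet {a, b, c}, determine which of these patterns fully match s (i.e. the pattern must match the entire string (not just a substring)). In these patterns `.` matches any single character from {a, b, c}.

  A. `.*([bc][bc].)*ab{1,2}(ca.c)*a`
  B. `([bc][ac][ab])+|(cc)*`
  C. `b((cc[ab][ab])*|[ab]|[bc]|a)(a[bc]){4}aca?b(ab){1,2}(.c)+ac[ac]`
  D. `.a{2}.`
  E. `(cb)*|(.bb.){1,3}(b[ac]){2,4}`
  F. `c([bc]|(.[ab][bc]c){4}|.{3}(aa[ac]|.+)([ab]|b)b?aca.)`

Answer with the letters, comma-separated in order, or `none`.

A → match
B → no match
C → no match — must start with "b"
D → no match
E → match
F → no match

A, E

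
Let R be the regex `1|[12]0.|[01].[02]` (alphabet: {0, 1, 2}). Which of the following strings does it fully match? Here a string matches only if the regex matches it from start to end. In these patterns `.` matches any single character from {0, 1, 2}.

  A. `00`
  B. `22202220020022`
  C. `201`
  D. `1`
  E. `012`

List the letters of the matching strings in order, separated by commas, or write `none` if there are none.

A → no match
B → no match
C → match
D → match
E → match

C, D, E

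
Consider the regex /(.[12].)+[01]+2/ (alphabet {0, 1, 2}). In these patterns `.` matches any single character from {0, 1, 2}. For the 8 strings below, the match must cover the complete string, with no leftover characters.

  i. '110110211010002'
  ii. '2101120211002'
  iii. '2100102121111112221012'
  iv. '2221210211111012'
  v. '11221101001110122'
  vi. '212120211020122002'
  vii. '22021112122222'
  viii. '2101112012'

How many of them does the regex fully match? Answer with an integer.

5

i → match
ii → match
iii → match
iv → match
v → no match
vi → match
vii → no match
viii. '2101112012' → no match
Total matched: 5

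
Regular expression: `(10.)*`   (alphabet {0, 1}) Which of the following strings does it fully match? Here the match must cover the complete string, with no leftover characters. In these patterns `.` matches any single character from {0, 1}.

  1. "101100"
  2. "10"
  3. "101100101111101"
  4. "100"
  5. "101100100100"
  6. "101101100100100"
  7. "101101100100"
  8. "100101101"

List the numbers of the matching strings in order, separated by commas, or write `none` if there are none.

1, 4, 5, 6, 7, 8

1 → match
2 → no match
3 → no match
4 → match
5 → match
6 → match
7 → match
8 → match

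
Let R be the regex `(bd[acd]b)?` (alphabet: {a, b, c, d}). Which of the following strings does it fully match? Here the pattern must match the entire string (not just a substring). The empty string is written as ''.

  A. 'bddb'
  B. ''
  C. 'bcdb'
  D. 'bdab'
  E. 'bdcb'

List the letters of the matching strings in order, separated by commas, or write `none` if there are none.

A, B, D, E

A → match
B → match
C → no match
D → match
E → match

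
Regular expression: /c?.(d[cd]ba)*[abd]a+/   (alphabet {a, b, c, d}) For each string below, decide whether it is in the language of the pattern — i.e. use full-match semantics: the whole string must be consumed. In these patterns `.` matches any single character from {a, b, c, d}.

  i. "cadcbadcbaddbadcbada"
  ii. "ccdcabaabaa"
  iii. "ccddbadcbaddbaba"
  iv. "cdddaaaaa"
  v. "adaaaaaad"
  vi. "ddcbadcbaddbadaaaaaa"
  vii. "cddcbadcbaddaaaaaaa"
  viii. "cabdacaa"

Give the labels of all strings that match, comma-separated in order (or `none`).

i → match
ii → no match
iii → match
iv → no match
v → no match — must end with "a"
vi → match
vii → no match
viii → no match

i, iii, vi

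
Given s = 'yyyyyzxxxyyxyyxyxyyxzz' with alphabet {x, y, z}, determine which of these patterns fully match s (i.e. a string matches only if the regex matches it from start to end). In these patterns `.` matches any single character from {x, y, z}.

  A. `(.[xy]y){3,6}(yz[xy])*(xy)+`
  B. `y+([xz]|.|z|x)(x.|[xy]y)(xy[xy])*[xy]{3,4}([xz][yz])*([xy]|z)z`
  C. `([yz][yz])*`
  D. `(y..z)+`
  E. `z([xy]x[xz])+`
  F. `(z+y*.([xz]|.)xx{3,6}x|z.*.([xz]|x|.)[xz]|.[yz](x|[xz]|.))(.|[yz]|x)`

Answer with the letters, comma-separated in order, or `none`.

B

A → no match — must end with 'xy'
B → match
C → no match
D → no match
E → no match — must start with 'z'
F → no match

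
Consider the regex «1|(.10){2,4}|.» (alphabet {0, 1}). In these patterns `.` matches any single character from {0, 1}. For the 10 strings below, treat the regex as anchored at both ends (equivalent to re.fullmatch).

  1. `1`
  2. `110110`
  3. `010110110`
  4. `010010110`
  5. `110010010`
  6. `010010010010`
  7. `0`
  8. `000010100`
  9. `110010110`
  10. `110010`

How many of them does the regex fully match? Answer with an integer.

1 → match
2 → match
3 → match
4 → match
5 → match
6 → match
7 → match
8 → no match
9 → match
10 → match
Total matched: 9

9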